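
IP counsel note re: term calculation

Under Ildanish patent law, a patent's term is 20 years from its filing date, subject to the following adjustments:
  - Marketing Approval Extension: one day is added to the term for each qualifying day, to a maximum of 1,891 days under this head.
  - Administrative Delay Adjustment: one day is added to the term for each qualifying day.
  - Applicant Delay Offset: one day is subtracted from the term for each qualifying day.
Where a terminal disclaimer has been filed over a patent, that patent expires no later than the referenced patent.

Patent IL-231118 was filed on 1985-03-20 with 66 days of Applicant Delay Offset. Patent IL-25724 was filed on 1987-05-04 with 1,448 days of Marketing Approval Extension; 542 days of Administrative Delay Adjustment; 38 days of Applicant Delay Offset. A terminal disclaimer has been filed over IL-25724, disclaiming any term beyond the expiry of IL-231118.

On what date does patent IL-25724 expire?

2005-01-13

Natural term of IL-25724:
  Base: filing + 20 years → 4 May 2007.
  Marketing Approval Extension: 1448 days (within the 1891-day cap) → +1448 days → 21 April 2011.
  Administrative Delay Adjustment: +542 days → 14 October 2012.
  Applicant Delay Offset: −38 days → 6 September 2012.
Expiry of referenced patent IL-231118:
  Base: filing + 20 years → 20 March 2005.
  Applicant Delay Offset: −66 days → 13 January 2005.
Terminal disclaimer: IL-25724 expires on the earlier of 6 September 2012 and 13 January 2005.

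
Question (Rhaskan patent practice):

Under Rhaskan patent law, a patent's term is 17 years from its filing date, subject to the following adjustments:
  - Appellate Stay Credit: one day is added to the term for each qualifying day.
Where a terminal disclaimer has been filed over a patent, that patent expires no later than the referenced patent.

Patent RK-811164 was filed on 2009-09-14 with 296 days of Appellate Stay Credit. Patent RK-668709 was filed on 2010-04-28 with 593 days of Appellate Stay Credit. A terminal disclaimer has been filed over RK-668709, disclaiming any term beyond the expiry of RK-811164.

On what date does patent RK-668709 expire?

Natural term of RK-668709:
  Base: filing + 17 years → 28 April 2027.
  Appellate Stay Credit: +593 days → 11 December 2028.
Expiry of referenced patent RK-811164:
  Base: filing + 17 years → 14 September 2026.
  Appellate Stay Credit: +296 days → 7 July 2027.
Terminal disclaimer: RK-668709 expires on the earlier of 11 December 2028 and 7 July 2027.

2027-07-07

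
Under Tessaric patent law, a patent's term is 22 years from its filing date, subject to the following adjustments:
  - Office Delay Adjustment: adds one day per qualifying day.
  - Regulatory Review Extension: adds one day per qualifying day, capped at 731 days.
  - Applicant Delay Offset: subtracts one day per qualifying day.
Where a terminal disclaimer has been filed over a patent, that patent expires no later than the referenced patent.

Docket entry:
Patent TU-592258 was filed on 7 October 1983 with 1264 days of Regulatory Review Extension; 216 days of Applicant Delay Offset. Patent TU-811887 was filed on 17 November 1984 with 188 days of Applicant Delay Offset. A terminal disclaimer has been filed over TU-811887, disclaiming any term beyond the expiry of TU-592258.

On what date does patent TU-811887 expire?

Natural term of TU-811887:
  Base: filing + 22 years → 17 November 2006.
  Applicant Delay Offset: −188 days → 13 May 2006.
Expiry of referenced patent TU-592258:
  Base: filing + 22 years → 7 October 2005.
  Regulatory Review Extension: 1264 days claimed exceeds the 731-day cap, so +731 days → 8 October 2007.
  Applicant Delay Offset: −216 days → 6 March 2007.
Terminal disclaimer: TU-811887 expires on the earlier of 13 May 2006 and 6 March 2007.

2006-05-13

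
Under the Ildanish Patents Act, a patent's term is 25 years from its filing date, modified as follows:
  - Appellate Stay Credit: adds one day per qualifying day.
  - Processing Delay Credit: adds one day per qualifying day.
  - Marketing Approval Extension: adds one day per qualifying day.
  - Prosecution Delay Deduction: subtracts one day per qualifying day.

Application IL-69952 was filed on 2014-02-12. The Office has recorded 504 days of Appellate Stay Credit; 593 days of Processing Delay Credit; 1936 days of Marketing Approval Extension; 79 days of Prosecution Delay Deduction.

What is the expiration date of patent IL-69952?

March 16, 2047

Base term: filing date + 25 years → 12 February 2039.
Appellate Stay Credit: +504 days → 30 June 2040.
Processing Delay Credit: +593 days → 13 February 2042.
Marketing Approval Extension: +1936 days → 3 June 2047.
Prosecution Delay Deduction: −79 days → 16 March 2047.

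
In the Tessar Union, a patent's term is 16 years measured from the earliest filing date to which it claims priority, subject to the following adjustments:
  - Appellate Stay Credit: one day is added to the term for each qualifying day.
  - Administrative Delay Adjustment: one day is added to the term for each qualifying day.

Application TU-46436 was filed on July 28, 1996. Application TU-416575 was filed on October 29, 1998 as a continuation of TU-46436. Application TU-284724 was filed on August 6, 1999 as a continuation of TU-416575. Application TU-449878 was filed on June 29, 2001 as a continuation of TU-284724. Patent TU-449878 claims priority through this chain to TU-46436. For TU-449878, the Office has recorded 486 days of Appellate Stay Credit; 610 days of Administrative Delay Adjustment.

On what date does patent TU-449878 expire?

Earliest priority filing: 28 July 1996.
Base term: 28 July 1996 + 16 years → 28 July 2012.
Appellate Stay Credit: +486 days → 26 November 2013.
Administrative Delay Adjustment: +610 days → 29 July 2015.

July 29, 2015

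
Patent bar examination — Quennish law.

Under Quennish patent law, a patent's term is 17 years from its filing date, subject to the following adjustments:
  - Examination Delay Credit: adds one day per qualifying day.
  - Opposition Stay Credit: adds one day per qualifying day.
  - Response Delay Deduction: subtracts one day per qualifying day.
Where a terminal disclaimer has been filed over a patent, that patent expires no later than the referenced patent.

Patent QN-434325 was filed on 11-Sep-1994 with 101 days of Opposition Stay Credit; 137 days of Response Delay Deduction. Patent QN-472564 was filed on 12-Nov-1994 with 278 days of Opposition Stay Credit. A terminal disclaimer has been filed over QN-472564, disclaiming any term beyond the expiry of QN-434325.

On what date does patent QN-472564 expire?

Natural term of QN-472564:
  Base: filing + 17 years → 12 November 2011.
  Opposition Stay Credit: +278 days → 16 August 2012.
Expiry of referenced patent QN-434325:
  Base: filing + 17 years → 11 September 2011.
  Opposition Stay Credit: +101 days → 21 December 2011.
  Response Delay Deduction: −137 days → 6 August 2011.
Terminal disclaimer: QN-472564 expires on the earlier of 16 August 2012 and 6 August 2011.

2011-08-06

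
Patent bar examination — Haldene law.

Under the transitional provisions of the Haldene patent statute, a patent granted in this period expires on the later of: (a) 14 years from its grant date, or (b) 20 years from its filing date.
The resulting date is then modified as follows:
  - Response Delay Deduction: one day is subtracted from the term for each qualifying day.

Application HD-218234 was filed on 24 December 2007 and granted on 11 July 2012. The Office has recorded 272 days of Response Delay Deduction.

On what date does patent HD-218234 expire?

2027-03-27

(a) grant + 14 years → 11 July 2026.
(b) filing + 20 years → 24 December 2027.
Later of the two: 24 December 2027.
Response Delay Deduction: −272 days → 27 March 2027.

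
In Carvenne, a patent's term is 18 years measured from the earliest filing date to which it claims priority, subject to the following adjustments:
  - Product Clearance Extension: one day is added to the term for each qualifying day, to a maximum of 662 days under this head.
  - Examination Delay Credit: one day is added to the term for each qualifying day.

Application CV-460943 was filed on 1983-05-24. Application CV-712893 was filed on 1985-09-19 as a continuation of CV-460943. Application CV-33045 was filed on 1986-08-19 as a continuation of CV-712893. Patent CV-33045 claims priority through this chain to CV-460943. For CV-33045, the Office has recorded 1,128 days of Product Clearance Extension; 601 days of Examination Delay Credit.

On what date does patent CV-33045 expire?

Earliest priority filing: 24 May 1983.
Base term: 24 May 1983 + 18 years → 24 May 2001.
Product Clearance Extension: 1128 days claimed exceeds the 662-day cap, so +662 days → 17 March 2003.
Examination Delay Credit: +601 days → 7 November 2004.

November 7, 2004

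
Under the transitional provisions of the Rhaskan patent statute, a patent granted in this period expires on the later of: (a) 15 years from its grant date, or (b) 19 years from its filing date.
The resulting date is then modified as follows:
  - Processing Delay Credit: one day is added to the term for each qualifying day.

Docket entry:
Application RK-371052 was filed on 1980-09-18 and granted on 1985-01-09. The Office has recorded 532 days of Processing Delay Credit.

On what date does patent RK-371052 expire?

June 24, 2001

(a) grant + 15 years → 9 January 2000.
(b) filing + 19 years → 18 September 1999.
Later of the two: 9 January 2000.
Processing Delay Credit: +532 days → 24 June 2001.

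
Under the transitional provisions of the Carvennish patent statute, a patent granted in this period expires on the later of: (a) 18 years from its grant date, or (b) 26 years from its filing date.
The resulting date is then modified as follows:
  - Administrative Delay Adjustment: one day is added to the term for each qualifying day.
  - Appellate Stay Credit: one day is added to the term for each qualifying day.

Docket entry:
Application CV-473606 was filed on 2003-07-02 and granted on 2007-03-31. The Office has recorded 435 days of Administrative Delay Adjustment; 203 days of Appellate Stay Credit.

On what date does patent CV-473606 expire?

April 1, 2031

(a) grant + 18 years → 31 March 2025.
(b) filing + 26 years → 2 July 2029.
Later of the two: 2 July 2029.
Administrative Delay Adjustment: +435 days → 10 September 2030.
Appellate Stay Credit: +203 days → 1 April 2031.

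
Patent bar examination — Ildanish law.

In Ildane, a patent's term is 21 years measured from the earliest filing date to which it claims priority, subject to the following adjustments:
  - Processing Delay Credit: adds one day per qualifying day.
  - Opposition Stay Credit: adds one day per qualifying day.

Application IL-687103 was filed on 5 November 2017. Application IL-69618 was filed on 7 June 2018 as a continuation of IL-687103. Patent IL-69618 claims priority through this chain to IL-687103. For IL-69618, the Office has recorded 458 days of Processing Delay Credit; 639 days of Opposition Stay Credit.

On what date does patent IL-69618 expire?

November 6, 2041

Earliest priority filing: 5 November 2017.
Base term: 5 November 2017 + 21 years → 5 November 2038.
Processing Delay Credit: +458 days → 6 February 2040.
Opposition Stay Credit: +639 days → 6 November 2041.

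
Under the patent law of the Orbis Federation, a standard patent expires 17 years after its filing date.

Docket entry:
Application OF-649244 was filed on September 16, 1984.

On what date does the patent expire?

Filing date + 17 years → 16 September 2001.

2001-09-16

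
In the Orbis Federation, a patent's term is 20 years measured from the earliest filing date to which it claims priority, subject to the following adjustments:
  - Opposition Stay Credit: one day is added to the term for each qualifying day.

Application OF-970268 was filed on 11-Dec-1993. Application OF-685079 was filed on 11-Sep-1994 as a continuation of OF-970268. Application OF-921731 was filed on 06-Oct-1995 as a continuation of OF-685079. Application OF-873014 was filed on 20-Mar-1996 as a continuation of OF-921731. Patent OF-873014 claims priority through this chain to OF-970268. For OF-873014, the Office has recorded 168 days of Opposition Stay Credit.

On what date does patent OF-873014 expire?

May 28, 2014

Earliest priority filing: 11 December 1993.
Base term: 11 December 1993 + 20 years → 11 December 2013.
Opposition Stay Credit: +168 days → 28 May 2014.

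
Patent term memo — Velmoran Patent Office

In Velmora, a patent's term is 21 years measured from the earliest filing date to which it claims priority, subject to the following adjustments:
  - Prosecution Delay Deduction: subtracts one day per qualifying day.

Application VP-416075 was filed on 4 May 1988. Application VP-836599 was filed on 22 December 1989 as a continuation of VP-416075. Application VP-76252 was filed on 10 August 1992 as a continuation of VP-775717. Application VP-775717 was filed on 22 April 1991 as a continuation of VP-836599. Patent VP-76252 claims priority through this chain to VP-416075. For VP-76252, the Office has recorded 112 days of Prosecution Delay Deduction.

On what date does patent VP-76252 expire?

January 12, 2009

Earliest priority filing: 4 May 1988.
Base term: 4 May 1988 + 21 years → 4 May 2009.
Prosecution Delay Deduction: −112 days → 12 January 2009.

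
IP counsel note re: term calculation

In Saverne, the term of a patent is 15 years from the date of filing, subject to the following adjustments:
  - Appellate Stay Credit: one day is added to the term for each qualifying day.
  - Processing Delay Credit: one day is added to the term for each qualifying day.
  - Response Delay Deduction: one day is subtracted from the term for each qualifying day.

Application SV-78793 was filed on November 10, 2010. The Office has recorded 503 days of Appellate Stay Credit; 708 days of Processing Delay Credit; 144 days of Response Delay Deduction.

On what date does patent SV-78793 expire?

Base term: filing date + 15 years → 10 November 2025.
Appellate Stay Credit: +503 days → 28 March 2027.
Processing Delay Credit: +708 days → 5 March 2029.
Response Delay Deduction: −144 days → 12 October 2028.

2028-10-12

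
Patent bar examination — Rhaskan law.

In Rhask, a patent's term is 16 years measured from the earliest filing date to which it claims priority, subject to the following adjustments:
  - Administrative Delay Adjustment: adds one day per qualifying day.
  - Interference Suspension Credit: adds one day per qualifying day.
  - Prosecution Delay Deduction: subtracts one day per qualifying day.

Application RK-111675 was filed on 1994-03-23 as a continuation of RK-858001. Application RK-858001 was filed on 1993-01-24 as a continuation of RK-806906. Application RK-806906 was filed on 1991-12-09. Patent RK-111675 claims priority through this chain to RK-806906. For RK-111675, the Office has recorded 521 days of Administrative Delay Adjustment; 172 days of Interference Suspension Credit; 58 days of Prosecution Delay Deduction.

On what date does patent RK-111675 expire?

Earliest priority filing: 9 December 1991.
Base term: 9 December 1991 + 16 years → 9 December 2007.
Administrative Delay Adjustment: +521 days → 13 May 2009.
Interference Suspension Credit: +172 days → 1 November 2009.
Prosecution Delay Deduction: −58 days → 4 September 2009.

September 4, 2009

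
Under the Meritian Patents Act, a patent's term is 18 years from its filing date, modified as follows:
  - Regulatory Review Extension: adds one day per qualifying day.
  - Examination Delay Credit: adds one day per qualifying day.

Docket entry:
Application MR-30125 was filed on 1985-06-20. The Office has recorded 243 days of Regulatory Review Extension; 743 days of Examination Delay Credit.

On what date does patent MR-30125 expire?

Base term: filing date + 18 years → 20 June 2003.
Regulatory Review Extension: +243 days → 18 February 2004.
Examination Delay Credit: +743 days → 2 March 2006.

2006-03-02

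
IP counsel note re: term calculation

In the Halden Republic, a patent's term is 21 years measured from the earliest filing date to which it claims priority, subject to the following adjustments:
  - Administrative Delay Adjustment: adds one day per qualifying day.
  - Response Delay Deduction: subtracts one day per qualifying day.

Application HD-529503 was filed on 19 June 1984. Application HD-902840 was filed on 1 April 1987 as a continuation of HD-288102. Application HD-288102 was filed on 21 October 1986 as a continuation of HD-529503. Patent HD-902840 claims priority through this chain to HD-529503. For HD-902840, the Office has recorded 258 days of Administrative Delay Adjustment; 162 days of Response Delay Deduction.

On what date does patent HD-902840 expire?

Earliest priority filing: 19 June 1984.
Base term: 19 June 1984 + 21 years → 19 June 2005.
Administrative Delay Adjustment: +258 days → 4 March 2006.
Response Delay Deduction: −162 days → 23 September 2005.

2005-09-23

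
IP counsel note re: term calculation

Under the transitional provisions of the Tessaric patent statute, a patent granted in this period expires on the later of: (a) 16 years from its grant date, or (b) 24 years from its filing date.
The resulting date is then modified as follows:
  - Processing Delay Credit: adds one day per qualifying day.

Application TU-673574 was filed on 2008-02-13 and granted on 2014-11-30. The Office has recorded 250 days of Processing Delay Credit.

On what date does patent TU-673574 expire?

October 20, 2032

(a) grant + 16 years → 30 November 2030.
(b) filing + 24 years → 13 February 2032.
Later of the two: 13 February 2032.
Processing Delay Credit: +250 days → 20 October 2032.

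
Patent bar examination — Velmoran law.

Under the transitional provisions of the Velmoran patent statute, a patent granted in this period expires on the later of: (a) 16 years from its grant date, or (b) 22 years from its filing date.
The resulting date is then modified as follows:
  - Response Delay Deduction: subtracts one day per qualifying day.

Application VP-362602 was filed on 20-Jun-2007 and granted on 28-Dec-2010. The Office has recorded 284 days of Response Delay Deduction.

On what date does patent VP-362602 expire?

(a) grant + 16 years → 28 December 2026.
(b) filing + 22 years → 20 June 2029.
Later of the two: 20 June 2029.
Response Delay Deduction: −284 days → 9 September 2028.

September 9, 2028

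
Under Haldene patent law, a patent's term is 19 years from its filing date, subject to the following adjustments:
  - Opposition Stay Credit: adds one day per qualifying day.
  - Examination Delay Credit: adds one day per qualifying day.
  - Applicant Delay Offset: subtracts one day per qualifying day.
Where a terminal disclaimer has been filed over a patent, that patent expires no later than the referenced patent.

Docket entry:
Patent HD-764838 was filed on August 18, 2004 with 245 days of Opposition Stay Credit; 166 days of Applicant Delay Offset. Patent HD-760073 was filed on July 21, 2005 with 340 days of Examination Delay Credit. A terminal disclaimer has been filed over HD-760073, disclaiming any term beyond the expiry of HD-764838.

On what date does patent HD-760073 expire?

2023-11-05

Natural term of HD-760073:
  Base: filing + 19 years → 21 July 2024.
  Examination Delay Credit: +340 days → 26 June 2025.
Expiry of referenced patent HD-764838:
  Base: filing + 19 years → 18 August 2023.
  Opposition Stay Credit: +245 days → 19 April 2024.
  Applicant Delay Offset: −166 days → 5 November 2023.
Terminal disclaimer: HD-760073 expires on the earlier of 26 June 2025 and 5 November 2023.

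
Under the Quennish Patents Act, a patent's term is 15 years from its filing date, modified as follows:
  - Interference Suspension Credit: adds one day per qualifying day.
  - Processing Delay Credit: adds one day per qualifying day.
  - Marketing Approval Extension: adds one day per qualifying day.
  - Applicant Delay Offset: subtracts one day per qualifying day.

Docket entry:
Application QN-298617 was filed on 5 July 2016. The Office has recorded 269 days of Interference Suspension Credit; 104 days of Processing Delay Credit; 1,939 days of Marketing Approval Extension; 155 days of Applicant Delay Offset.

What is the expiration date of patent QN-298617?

May 31, 2037

Base term: filing date + 15 years → 5 July 2031.
Interference Suspension Credit: +269 days → 30 March 2032.
Processing Delay Credit: +104 days → 12 July 2032.
Marketing Approval Extension: +1939 days → 2 November 2037.
Applicant Delay Offset: −155 days → 31 May 2037.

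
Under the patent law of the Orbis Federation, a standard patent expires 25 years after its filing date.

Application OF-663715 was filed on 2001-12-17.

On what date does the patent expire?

Filing date + 25 years → 17 December 2026.

December 17, 2026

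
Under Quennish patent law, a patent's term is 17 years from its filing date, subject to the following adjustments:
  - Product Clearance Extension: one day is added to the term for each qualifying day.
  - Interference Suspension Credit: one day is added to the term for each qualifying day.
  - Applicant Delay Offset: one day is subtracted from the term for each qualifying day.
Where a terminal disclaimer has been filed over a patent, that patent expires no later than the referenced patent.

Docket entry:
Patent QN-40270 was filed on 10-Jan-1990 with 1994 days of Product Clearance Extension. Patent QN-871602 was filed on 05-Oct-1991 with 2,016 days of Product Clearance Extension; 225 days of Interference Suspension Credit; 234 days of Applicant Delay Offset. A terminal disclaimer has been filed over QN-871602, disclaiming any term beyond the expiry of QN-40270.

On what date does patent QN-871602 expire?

2012-06-26

Natural term of QN-871602:
  Base: filing + 17 years → 5 October 2008.
  Product Clearance Extension: +2016 days → 13 April 2014.
  Interference Suspension Credit: +225 days → 24 November 2014.
  Applicant Delay Offset: −234 days → 4 April 2014.
Expiry of referenced patent QN-40270:
  Base: filing + 17 years → 10 January 2007.
  Product Clearance Extension: +1994 days → 26 June 2012.
Terminal disclaimer: QN-871602 expires on the earlier of 4 April 2014 and 26 June 2012.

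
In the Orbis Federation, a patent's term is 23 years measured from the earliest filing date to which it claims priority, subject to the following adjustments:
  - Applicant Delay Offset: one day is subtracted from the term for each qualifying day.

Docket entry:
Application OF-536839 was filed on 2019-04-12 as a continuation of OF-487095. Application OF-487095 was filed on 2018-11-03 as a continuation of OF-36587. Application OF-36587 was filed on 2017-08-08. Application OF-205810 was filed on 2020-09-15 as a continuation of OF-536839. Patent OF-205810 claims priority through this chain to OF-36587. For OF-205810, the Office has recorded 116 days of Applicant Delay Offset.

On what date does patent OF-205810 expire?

2040-04-14

Earliest priority filing: 8 August 2017.
Base term: 8 August 2017 + 23 years → 8 August 2040.
Applicant Delay Offset: −116 days → 14 April 2040.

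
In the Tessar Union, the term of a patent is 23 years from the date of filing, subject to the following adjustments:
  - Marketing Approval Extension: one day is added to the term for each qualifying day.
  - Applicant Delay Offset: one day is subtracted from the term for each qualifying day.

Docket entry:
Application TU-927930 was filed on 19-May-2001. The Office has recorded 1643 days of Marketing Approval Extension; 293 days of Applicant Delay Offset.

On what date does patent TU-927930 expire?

January 29, 2028

Base term: filing date + 23 years → 19 May 2024.
Marketing Approval Extension: +1643 days → 17 November 2028.
Applicant Delay Offset: −293 days → 29 January 2028.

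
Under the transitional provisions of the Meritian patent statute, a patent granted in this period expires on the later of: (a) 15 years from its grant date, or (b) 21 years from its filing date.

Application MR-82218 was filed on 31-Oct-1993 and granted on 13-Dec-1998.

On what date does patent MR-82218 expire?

October 31, 2014

(a) grant + 15 years → 13 December 2013.
(b) filing + 21 years → 31 October 2014.
Later of the two: 31 October 2014.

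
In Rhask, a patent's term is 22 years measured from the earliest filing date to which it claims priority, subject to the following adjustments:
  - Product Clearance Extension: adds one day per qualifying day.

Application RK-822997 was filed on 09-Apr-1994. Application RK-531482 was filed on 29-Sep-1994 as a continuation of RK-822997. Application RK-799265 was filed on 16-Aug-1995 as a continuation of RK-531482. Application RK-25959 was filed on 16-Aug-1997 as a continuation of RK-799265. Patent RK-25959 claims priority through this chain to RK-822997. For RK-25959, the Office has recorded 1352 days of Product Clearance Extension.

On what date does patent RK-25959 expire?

December 22, 2019

Earliest priority filing: 9 April 1994.
Base term: 9 April 1994 + 22 years → 9 April 2016.
Product Clearance Extension: +1352 days → 22 December 2019.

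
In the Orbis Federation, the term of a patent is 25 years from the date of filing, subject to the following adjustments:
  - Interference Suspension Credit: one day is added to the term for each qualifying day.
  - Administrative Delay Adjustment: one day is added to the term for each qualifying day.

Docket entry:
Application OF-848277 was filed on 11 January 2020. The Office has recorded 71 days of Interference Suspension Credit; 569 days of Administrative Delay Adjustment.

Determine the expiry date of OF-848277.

Base term: filing date + 25 years → 11 January 2045.
Interference Suspension Credit: +71 days → 23 March 2045.
Administrative Delay Adjustment: +569 days → 13 October 2046.

October 13, 2046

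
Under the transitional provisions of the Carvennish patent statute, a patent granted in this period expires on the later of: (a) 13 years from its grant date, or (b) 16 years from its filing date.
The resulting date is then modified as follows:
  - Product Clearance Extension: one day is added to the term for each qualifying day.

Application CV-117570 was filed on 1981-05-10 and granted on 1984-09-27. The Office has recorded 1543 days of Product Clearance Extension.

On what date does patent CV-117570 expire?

(a) grant + 13 years → 27 September 1997.
(b) filing + 16 years → 10 May 1997.
Later of the two: 27 September 1997.
Product Clearance Extension: +1543 days → 18 December 2001.

December 18, 2001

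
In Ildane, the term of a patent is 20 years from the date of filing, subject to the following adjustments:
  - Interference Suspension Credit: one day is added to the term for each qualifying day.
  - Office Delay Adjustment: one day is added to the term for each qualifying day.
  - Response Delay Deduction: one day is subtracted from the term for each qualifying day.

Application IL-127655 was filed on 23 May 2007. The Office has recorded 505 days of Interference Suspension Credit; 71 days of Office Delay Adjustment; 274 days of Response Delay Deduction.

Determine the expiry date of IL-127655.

March 20, 2028

Base term: filing date + 20 years → 23 May 2027.
Interference Suspension Credit: +505 days → 9 October 2028.
Office Delay Adjustment: +71 days → 19 December 2028.
Response Delay Deduction: −274 days → 20 March 2028.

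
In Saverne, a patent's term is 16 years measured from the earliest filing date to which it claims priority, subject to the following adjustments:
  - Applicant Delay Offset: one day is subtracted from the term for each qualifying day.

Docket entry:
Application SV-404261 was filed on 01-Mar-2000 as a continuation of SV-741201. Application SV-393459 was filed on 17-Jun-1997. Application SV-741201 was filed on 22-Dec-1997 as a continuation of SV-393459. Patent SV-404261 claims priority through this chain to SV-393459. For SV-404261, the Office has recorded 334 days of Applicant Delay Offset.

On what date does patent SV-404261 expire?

Earliest priority filing: 17 June 1997.
Base term: 17 June 1997 + 16 years → 17 June 2013.
Applicant Delay Offset: −334 days → 18 July 2012.

July 18, 2012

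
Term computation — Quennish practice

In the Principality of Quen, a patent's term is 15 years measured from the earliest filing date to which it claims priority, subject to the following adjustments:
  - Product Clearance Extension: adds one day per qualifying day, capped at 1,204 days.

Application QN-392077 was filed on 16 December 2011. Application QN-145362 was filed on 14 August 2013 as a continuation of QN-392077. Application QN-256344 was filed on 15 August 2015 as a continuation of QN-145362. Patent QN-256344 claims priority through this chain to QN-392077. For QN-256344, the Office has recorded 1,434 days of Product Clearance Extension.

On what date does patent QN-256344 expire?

April 3, 2030

Earliest priority filing: 16 December 2011.
Base term: 16 December 2011 + 15 years → 16 December 2026.
Product Clearance Extension: 1434 days claimed exceeds the 1204-day cap, so +1204 days → 3 April 2030.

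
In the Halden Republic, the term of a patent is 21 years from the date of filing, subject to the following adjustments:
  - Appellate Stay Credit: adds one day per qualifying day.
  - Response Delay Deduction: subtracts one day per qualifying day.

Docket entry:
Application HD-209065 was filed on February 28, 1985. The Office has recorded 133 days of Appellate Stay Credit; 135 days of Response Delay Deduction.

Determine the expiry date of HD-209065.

Base term: filing date + 21 years → 28 February 2006.
Appellate Stay Credit: +133 days → 11 July 2006.
Response Delay Deduction: −135 days → 26 February 2006.

2006-02-26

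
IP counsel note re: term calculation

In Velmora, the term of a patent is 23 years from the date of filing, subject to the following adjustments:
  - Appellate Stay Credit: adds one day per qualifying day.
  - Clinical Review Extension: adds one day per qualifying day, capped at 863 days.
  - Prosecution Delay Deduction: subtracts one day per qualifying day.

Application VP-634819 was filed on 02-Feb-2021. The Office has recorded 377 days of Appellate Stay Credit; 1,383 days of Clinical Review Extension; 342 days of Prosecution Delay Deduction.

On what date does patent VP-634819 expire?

Base term: filing date + 23 years → 2 February 2044.
Appellate Stay Credit: +377 days → 13 February 2045.
Clinical Review Extension: 1383 days claimed exceeds the 863-day cap, so +863 days → 26 June 2047.
Prosecution Delay Deduction: −342 days → 19 July 2046.

2046-07-19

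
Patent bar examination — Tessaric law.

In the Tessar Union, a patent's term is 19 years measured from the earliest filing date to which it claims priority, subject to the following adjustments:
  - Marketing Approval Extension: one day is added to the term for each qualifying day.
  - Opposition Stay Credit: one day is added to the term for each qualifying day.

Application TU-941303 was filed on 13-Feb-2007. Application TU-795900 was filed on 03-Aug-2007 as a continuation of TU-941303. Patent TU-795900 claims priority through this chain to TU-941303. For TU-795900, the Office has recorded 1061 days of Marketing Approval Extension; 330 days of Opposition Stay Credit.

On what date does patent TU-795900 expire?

December 5, 2029

Earliest priority filing: 13 February 2007.
Base term: 13 February 2007 + 19 years → 13 February 2026.
Marketing Approval Extension: +1061 days → 9 January 2029.
Opposition Stay Credit: +330 days → 5 December 2029.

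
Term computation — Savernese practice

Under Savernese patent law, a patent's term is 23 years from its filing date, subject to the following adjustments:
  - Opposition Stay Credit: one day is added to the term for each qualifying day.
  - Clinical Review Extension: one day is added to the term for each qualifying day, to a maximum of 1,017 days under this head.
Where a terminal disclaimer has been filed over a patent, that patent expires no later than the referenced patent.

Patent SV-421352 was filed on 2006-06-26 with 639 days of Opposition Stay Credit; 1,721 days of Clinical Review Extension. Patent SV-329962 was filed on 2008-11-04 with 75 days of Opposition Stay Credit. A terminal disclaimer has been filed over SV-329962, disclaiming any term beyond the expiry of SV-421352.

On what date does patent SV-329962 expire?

Natural term of SV-329962:
  Base: filing + 23 years → 4 November 2031.
  Opposition Stay Credit: +75 days → 18 January 2032.
Expiry of referenced patent SV-421352:
  Base: filing + 23 years → 26 June 2029.
  Opposition Stay Credit: +639 days → 27 March 2031.
  Clinical Review Extension: 1721 days claimed exceeds the 1017-day cap, so +1017 days → 7 January 2034.
Terminal disclaimer: SV-329962 expires on the earlier of 18 January 2032 and 7 January 2034.

January 18, 2032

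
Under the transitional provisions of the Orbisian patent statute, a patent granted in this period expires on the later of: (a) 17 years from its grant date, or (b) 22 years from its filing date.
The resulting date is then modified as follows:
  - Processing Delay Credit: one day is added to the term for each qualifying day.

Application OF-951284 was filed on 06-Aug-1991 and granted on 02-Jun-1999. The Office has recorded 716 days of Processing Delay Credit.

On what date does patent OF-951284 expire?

(a) grant + 17 years → 2 June 2016.
(b) filing + 22 years → 6 August 2013.
Later of the two: 2 June 2016.
Processing Delay Credit: +716 days → 19 May 2018.

2018-05-19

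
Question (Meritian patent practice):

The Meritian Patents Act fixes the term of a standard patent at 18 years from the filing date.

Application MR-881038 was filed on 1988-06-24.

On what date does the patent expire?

2006-06-24

Filing date + 18 years → 24 June 2006.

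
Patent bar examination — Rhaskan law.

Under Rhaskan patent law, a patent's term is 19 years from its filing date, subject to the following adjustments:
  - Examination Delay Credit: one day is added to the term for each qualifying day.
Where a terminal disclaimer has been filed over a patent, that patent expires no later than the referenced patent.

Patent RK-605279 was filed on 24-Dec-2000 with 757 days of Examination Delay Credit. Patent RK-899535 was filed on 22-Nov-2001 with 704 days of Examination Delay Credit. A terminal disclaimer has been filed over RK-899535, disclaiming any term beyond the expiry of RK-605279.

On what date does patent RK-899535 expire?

January 19, 2022

Natural term of RK-899535:
  Base: filing + 19 years → 22 November 2020.
  Examination Delay Credit: +704 days → 27 October 2022.
Expiry of referenced patent RK-605279:
  Base: filing + 19 years → 24 December 2019.
  Examination Delay Credit: +757 days → 19 January 2022.
Terminal disclaimer: RK-899535 expires on the earlier of 27 October 2022 and 19 January 2022.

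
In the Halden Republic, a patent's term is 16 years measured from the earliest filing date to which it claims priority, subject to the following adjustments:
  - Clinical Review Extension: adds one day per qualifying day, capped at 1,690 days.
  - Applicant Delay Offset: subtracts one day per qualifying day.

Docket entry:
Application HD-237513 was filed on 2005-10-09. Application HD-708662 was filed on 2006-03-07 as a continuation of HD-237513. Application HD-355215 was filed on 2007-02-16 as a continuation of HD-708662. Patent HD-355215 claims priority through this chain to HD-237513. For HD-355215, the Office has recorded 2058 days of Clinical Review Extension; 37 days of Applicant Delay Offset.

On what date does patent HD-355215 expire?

Earliest priority filing: 9 October 2005.
Base term: 9 October 2005 + 16 years → 9 October 2021.
Clinical Review Extension: 2058 days claimed exceeds the 1690-day cap, so +1690 days → 26 May 2026.
Applicant Delay Offset: −37 days → 19 April 2026.

2026-04-19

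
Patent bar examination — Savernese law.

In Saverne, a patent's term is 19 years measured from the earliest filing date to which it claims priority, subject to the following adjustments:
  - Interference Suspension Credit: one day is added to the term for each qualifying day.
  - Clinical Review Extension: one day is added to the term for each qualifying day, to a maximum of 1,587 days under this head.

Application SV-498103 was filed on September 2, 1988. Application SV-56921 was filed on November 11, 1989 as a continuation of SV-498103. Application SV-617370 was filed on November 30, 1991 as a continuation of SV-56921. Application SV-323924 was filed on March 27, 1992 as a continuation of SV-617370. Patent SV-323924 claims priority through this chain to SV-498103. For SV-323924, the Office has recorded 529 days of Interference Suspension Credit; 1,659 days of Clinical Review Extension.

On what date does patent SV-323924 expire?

Earliest priority filing: 2 September 1988.
Base term: 2 September 1988 + 19 years → 2 September 2007.
Interference Suspension Credit: +529 days → 12 February 2009.
Clinical Review Extension: 1659 days claimed exceeds the 1587-day cap, so +1587 days → 18 June 2013.

June 18, 2013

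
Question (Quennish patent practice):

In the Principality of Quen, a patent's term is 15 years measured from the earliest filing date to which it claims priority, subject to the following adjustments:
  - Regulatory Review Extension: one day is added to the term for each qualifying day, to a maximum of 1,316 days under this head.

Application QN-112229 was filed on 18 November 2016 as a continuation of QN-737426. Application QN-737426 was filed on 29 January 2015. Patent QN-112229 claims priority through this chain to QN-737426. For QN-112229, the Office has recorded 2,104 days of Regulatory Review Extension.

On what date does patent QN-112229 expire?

Earliest priority filing: 29 January 2015.
Base term: 29 January 2015 + 15 years → 29 January 2030.
Regulatory Review Extension: 2104 days claimed exceeds the 1316-day cap, so +1316 days → 6 September 2033.

September 6, 2033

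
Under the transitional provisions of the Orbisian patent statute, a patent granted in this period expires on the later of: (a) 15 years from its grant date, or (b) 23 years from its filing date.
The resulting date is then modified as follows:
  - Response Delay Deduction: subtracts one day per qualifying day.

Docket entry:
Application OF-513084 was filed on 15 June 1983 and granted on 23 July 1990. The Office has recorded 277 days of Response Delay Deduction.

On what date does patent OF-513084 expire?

September 11, 2005

(a) grant + 15 years → 23 July 2005.
(b) filing + 23 years → 15 June 2006.
Later of the two: 15 June 2006.
Response Delay Deduction: −277 days → 11 September 2005.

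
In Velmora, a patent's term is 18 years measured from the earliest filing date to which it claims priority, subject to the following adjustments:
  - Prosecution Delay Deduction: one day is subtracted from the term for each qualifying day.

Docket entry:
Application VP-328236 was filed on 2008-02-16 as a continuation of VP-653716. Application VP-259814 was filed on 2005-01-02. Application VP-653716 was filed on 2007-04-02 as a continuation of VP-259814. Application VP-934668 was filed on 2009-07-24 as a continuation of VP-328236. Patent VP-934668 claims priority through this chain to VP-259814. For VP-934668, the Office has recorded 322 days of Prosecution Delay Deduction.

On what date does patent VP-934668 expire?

February 14, 2022

Earliest priority filing: 2 January 2005.
Base term: 2 January 2005 + 18 years → 2 January 2023.
Prosecution Delay Deduction: −322 days → 14 February 2022.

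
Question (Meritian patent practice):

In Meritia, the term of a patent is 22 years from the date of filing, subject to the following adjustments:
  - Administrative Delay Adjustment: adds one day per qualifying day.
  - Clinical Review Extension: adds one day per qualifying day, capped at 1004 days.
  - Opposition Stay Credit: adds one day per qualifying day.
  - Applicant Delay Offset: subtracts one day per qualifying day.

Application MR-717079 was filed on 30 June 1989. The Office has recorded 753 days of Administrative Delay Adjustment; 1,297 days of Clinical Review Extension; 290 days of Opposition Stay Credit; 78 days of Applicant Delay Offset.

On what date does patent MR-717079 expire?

November 19, 2016

Base term: filing date + 22 years → 30 June 2011.
Administrative Delay Adjustment: +753 days → 22 July 2013.
Clinical Review Extension: 1297 days claimed exceeds the 1004-day cap, so +1004 days → 21 April 2016.
Opposition Stay Credit: +290 days → 5 February 2017.
Applicant Delay Offset: −78 days → 19 November 2016.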